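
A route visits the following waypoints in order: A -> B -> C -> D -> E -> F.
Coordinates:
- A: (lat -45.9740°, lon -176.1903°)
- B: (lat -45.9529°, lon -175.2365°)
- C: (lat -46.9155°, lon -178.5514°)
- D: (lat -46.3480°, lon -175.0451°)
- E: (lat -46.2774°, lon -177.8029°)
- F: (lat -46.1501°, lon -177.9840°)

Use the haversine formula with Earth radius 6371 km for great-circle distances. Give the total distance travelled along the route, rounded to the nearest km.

856 km

Leg distances:
A→B: 73.8 km  (cumulative 73.8 km)
B→C: 275.6 km  (cumulative 349.4 km)
C→D: 275.0 km  (cumulative 624.4 km)
D→E: 211.9 km  (cumulative 836.4 km)
E→F: 19.9 km  (cumulative 856.2 km)
Total route length ≈ 856 km.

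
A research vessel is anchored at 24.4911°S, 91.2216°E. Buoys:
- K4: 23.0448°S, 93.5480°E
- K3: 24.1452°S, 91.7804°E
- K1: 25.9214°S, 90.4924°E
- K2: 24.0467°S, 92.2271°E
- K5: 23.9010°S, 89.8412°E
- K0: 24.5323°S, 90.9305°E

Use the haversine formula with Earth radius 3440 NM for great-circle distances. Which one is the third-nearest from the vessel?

K2

Distance to each, sorted:
K0: 16.1 NM
K3: 37.0 NM
K2: 61.2 NM
K5: 83.5 NM
K1: 94.6 NM
K4: 154.5 NM
The third-nearest is K2 at 61.2 NM.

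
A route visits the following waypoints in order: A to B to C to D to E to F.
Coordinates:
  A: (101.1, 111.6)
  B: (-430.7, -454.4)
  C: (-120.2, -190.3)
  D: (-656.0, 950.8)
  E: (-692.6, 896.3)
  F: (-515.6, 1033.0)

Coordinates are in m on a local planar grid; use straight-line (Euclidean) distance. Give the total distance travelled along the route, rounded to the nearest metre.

Leg distances:
A→B: 776.6 m  (cumulative 776.6 m)
B→C: 407.6 m  (cumulative 1184.3 m)
C→D: 1260.6 m  (cumulative 2444.9 m)
D→E: 65.6 m  (cumulative 2510.5 m)
E→F: 223.6 m  (cumulative 2734.2 m)
Total route length ≈ 2734 m.

2734 m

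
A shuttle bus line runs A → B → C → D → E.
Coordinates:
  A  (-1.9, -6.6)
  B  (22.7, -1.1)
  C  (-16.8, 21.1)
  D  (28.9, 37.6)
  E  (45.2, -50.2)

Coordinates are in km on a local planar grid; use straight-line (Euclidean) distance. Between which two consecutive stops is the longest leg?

D–E

Leg distances:
A→B: 25.2 km
B→C: 45.3 km
C→D: 48.6 km
D→E: 89.3 km
The longest leg is D–E at 89.3 km.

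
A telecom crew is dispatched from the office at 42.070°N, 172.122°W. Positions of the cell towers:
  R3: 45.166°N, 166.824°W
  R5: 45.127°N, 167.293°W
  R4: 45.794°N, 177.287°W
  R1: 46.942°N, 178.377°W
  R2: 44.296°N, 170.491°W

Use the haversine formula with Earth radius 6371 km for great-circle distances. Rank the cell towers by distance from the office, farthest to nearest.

R1, R4, R3, R5, R2

Distance from the office at 42.070°N, 172.122°W to each:
R1 46.942°N, 178.377°W: 734.1 km
R4 45.794°N, 177.287°W: 585.0 km
R3 45.166°N, 166.824°W: 547.9 km
R5 45.127°N, 167.293°W: 516.3 km
R2 44.296°N, 170.491°W: 280.6 km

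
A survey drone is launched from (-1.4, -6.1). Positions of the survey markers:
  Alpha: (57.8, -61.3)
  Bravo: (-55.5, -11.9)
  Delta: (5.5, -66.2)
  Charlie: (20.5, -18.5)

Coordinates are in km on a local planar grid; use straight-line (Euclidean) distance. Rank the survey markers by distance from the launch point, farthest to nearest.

Alpha, Delta, Bravo, Charlie

Computing each straight-line distance from (-1.4, -6.1):
Alpha (57.8, -61.3): 80.9 km
Delta (5.5, -66.2): 60.5 km
Bravo (-55.5, -11.9): 54.4 km
Charlie (20.5, -18.5): 25.2 km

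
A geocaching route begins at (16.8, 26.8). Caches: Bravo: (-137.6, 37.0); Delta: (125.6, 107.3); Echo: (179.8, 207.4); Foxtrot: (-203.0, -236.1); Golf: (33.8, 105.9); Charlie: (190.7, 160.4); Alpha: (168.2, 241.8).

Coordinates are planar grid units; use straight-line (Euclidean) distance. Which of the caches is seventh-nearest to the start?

Foxtrot

Distance to each, sorted:
Golf: 80.9
Delta: 135.3
Bravo: 154.7
Charlie: 219.3
Echo: 243.3
Alpha: 263.0
Foxtrot: 342.7
The seventh-nearest is Foxtrot at 342.7.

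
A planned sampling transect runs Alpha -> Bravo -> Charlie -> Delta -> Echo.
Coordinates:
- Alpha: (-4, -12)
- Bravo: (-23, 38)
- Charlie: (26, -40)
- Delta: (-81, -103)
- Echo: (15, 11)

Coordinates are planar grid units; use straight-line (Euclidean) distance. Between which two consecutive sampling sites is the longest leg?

Leg distances:
Alpha→Bravo: 53.5
Bravo→Charlie: 92.1
Charlie→Delta: 124.2
Delta→Echo: 149.0
The longest leg is Delta–Echo at 149.0.

Delta–Echo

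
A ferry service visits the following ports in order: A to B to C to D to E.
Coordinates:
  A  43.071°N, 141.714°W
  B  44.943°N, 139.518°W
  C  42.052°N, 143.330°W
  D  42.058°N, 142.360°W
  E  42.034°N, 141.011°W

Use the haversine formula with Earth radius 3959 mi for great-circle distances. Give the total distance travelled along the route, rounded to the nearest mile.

565 mi

Leg distances:
A→B: 169.2 mi  (cumulative 169.2 mi)
B→C: 276.4 mi  (cumulative 445.6 mi)
C→D: 49.8 mi  (cumulative 495.4 mi)
D→E: 69.2 mi  (cumulative 564.6 mi)
Total route length ≈ 565 mi.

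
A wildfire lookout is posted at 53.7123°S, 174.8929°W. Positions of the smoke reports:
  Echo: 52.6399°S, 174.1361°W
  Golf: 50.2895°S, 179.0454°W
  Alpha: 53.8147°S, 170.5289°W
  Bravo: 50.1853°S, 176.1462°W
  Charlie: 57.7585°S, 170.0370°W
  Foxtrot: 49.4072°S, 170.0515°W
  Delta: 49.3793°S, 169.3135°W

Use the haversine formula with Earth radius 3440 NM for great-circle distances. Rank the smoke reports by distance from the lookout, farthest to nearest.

Distances from the lookout:
Delta 49.3793°S, 169.3135°W: 333.1 NM
Foxtrot 49.4072°S, 170.0515°W: 315.2 NM
Charlie 57.7585°S, 170.0370°W: 293.0 NM
Golf 50.2895°S, 179.0454°W: 256.4 NM
Bravo 50.1853°S, 176.1462°W: 216.8 NM
Alpha 53.8147°S, 170.5289°W: 155.0 NM
Echo 52.6399°S, 174.1361°W: 69.9 NM

Delta, Foxtrot, Charlie, Golf, Bravo, Alpha, Echo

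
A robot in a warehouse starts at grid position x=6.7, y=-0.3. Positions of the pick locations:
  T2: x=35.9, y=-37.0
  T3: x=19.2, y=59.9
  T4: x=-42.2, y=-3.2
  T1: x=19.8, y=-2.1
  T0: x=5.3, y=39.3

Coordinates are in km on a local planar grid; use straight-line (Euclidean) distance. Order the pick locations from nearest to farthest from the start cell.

T1, T0, T2, T4, T3

Computing each straight-line distance from x=6.7, y=-0.3:
T1 x=19.8, y=-2.1: 13.2 km
T0 x=5.3, y=39.3: 39.6 km
T2 x=35.9, y=-37.0: 46.9 km
T4 x=-42.2, y=-3.2: 49.0 km
T3 x=19.2, y=59.9: 61.5 km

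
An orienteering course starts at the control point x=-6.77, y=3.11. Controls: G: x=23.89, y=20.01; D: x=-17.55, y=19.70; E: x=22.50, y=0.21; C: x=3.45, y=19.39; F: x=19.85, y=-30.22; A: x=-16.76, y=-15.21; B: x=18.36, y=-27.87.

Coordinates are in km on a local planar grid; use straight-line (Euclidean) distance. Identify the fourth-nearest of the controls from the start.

Distance to each, sorted:
C: 19.2 km
D: 19.8 km
A: 20.9 km
E: 29.4 km
G: 35.0 km
B: 39.9 km
F: 42.7 km
The fourth-nearest is E at 29.4 km.

E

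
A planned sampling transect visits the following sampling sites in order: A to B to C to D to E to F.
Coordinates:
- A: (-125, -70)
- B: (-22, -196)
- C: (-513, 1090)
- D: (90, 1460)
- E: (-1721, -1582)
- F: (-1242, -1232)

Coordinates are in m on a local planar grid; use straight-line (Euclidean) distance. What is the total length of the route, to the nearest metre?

6380 m

Leg distances:
A→B: 162.7 m  (cumulative 162.7 m)
B→C: 1376.5 m  (cumulative 1539.3 m)
C→D: 707.5 m  (cumulative 2246.8 m)
D→E: 3540.3 m  (cumulative 5787.0 m)
E→F: 593.2 m  (cumulative 6380.3 m)
Total route length ≈ 6380 m.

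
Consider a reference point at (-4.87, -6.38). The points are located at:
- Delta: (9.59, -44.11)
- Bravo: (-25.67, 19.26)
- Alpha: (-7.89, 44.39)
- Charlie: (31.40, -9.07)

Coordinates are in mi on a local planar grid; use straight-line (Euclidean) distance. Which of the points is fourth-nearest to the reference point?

Alpha

Distance to each, sorted:
Bravo: 33.0 mi
Charlie: 36.4 mi
Delta: 40.4 mi
Alpha: 50.9 mi
The fourth-nearest is Alpha at 50.9 mi.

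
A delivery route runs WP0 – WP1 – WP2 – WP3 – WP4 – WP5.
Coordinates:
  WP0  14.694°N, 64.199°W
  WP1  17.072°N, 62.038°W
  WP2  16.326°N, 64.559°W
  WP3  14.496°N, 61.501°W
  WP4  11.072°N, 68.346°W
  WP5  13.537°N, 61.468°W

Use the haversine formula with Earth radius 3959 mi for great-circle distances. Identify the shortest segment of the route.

Leg distances:
WP0→WP1: 218.2 mi
WP1→WP2: 174.6 mi
WP2→WP3: 239.7 mi
WP3→WP4: 518.3 mi
WP4→WP5: 494.5 mi
The shortest leg is WP1–WP2 at 174.6 mi.

WP1–WP2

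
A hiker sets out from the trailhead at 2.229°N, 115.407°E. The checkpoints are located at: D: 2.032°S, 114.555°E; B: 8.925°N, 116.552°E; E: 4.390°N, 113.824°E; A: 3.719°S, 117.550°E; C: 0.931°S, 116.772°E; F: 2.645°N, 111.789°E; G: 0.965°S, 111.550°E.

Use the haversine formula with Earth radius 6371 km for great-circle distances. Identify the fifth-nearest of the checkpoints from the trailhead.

G

Distances from the trailhead (2.229°N, 115.407°E):
E: 297.7 km
C: 382.7 km
F: 404.6 km
D: 483.2 km
G: 556.8 km
A: 703.0 km
B: 755.3 km
The fifth-nearest is G at 556.8 km.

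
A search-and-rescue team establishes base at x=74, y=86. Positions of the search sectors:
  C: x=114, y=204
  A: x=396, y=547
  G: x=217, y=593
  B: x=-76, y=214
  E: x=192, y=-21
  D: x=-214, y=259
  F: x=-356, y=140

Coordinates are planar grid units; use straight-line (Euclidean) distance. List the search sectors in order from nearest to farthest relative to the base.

C, E, B, D, F, G, A

Distance from the base at x=74, y=86 to each:
C x=114, y=204: 124.6
E x=192, y=-21: 159.3
B x=-76, y=214: 197.2
D x=-214, y=259: 336.0
F x=-356, y=140: 433.4
G x=217, y=593: 526.8
A x=396, y=547: 562.3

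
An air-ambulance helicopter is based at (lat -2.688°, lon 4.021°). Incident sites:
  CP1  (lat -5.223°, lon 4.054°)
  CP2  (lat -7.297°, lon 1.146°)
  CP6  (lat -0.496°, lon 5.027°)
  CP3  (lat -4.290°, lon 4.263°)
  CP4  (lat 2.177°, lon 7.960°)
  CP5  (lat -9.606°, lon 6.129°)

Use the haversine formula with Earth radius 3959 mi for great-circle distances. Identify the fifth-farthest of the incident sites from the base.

Distances from the base ((lat -2.688°, lon 4.021°)):
CP5: 499.4 mi
CP4: 432.5 mi
CP2: 374.9 mi
CP1: 175.2 mi
CP6: 166.6 mi
CP3: 111.9 mi
The fifth-farthest is CP6 at 166.6 mi.

CP6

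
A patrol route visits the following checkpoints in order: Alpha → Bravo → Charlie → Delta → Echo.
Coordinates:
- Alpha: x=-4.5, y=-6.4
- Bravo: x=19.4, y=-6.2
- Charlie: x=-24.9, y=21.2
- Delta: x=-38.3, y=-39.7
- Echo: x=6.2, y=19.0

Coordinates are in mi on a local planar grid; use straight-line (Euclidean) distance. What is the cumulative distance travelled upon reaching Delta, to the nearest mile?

138 mi

Leg distances:
Alpha→Bravo: 23.9 mi  (cumulative 23.9 mi)
Bravo→Charlie: 52.1 mi  (cumulative 76.0 mi)
Charlie→Delta: 62.4 mi  (cumulative 138.3 mi)
Cumulative distance at Delta ≈ 138 mi.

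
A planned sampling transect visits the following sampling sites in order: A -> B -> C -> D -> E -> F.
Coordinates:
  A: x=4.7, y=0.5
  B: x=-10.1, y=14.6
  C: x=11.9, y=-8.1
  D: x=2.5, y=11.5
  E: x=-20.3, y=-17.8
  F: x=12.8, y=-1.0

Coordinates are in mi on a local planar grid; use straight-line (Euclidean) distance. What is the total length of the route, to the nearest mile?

148 mi

Leg distances:
A→B: 20.4 mi  (cumulative 20.4 mi)
B→C: 31.6 mi  (cumulative 52.1 mi)
C→D: 21.7 mi  (cumulative 73.8 mi)
D→E: 37.1 mi  (cumulative 110.9 mi)
E→F: 37.1 mi  (cumulative 148.0 mi)
Total route length ≈ 148 mi.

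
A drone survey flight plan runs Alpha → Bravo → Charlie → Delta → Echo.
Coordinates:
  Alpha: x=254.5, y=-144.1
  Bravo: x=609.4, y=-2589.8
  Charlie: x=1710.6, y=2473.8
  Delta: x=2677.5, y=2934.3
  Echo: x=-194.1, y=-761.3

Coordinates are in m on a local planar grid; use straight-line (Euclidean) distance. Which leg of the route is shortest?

Charlie–Delta

Leg distances:
Alpha→Bravo: 2471.3 m
Bravo→Charlie: 5182.0 m
Charlie→Delta: 1071.0 m
Delta→Echo: 4680.1 m
The shortest leg is Charlie–Delta at 1071.0 m.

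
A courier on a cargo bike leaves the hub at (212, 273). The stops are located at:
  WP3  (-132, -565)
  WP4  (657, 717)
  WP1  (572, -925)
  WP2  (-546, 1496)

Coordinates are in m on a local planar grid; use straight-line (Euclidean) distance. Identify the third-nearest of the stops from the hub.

WP1

Distance to each, sorted:
WP4: 628.6 m
WP3: 905.9 m
WP1: 1250.9 m
WP2: 1438.9 m
The third-nearest is WP1 at 1250.9 m.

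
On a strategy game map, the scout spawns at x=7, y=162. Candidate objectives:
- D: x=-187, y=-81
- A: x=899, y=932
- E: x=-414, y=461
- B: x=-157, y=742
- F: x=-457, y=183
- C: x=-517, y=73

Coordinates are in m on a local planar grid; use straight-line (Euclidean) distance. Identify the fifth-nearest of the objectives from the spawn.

B

Distance to each, sorted:
D: 310.9 m
F: 464.5 m
E: 516.4 m
C: 531.5 m
B: 602.7 m
A: 1178.4 m
The fifth-nearest is B at 602.7 m.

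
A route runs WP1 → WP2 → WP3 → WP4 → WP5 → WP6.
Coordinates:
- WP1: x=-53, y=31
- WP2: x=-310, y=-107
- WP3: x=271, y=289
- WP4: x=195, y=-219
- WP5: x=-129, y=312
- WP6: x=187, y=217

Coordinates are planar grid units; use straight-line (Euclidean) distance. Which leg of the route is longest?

WP2–WP3

Leg distances:
WP1→WP2: 291.7
WP2→WP3: 703.1
WP3→WP4: 513.7
WP4→WP5: 622.0
WP5→WP6: 330.0
The longest leg is WP2–WP3 at 703.1.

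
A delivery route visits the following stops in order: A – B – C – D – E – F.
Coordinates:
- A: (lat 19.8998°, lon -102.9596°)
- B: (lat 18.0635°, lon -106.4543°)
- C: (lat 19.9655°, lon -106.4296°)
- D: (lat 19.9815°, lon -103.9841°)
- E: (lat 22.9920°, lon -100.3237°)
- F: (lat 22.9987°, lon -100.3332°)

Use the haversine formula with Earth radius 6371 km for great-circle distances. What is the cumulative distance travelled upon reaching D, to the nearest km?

887 km

Leg distances:
A→B: 420.4 km  (cumulative 420.4 km)
B→C: 211.5 km  (cumulative 631.9 km)
C→D: 255.6 km  (cumulative 887.4 km)
Cumulative distance at D ≈ 887 km.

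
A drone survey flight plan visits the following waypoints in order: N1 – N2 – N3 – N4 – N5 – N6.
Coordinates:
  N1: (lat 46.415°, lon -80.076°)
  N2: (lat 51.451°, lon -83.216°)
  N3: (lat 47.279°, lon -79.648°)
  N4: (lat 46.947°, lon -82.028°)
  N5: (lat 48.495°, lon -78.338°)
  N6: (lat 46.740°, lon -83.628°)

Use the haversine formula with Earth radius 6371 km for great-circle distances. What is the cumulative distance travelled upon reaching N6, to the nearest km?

Leg distances:
N1→N2: 605.0 km  (cumulative 605.0 km)
N2→N3: 530.9 km  (cumulative 1135.8 km)
N3→N4: 183.8 km  (cumulative 1319.7 km)
N4→N5: 325.2 km  (cumulative 1644.9 km)
N5→N6: 441.8 km  (cumulative 2086.7 km)
Cumulative distance at N6 ≈ 2087 km.

2087 km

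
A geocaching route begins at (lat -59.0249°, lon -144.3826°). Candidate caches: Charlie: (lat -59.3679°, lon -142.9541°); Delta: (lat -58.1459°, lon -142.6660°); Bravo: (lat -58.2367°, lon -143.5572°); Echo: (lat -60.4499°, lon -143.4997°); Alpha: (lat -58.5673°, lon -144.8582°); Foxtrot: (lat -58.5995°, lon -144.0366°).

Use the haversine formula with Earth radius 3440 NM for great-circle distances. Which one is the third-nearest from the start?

Distances from the start ((lat -59.0249°, lon -144.3826°)):
Foxtrot: 27.7 NM
Alpha: 31.2 NM
Charlie: 48.5 NM
Bravo: 53.9 NM
Delta: 75.3 NM
Echo: 89.6 NM
The third-nearest is Charlie at 48.5 NM.

Charlie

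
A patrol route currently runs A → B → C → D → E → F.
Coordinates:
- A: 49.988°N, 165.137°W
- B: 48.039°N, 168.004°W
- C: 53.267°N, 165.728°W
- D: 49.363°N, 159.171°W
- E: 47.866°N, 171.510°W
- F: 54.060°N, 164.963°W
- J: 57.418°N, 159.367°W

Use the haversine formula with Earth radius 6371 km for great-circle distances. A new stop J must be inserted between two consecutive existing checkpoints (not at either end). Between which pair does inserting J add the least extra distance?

Added distance for inserting J between each consecutive pair:
A–B: 1799.4 km
B–C: 1200.7 km
C–D: 878.6 km
D–E: 1311.9 km
E–F: 1022.3 km
Smallest added distance is 878.6 km, inserting between C and D.

between C and D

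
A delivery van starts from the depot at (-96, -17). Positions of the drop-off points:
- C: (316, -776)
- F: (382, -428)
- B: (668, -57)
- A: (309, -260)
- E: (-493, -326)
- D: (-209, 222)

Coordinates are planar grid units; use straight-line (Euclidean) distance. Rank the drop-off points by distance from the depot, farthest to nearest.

C, B, F, E, A, D

Distance from the depot at (-96, -17) to each:
C (316, -776): 863.6
B (668, -57): 765.0
F (382, -428): 630.4
E (-493, -326): 503.1
A (309, -260): 472.3
D (-209, 222): 264.4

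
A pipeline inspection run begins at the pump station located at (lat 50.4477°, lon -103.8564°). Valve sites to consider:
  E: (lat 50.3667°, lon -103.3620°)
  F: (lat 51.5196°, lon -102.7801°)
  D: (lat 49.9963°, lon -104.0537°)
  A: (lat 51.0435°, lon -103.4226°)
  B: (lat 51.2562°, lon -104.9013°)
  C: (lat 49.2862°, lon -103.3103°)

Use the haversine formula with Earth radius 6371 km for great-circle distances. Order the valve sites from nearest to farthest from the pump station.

Distance from the pump station at (lat 50.4477°, lon -103.8564°) to each:
E (lat 50.3667°, lon -103.3620°): 36.2 km
D (lat 49.9963°, lon -104.0537°): 52.1 km
A (lat 51.0435°, lon -103.4226°): 72.9 km
B (lat 51.2562°, lon -104.9013°): 116.0 km
C (lat 49.2862°, lon -103.3103°): 135.0 km
F (lat 51.5196°, lon -102.7801°): 141.0 km

E, D, A, B, C, F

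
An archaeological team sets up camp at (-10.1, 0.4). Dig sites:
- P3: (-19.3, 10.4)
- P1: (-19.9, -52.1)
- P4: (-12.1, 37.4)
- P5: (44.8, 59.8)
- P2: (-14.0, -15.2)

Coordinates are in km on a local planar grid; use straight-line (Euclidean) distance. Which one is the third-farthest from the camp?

Distances from the camp ((-10.1, 0.4)):
P5: 80.9 km
P1: 53.4 km
P4: 37.1 km
P2: 16.1 km
P3: 13.6 km
The third-farthest is P4 at 37.1 km.

P4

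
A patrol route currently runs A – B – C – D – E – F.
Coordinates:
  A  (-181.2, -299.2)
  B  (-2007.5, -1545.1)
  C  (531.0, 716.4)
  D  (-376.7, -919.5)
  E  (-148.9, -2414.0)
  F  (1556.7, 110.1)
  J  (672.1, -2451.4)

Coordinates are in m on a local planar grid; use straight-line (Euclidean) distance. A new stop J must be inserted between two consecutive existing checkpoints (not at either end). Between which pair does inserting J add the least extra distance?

between E and F

Added distance for inserting J between each consecutive pair:
A–B: 2933.1 m
B–C: 2599.9 m
C–D: 3156.6 m
D–E: 1166.6 m
E–F: 485.5 m
Smallest added distance is 485.5 m, inserting between E and F.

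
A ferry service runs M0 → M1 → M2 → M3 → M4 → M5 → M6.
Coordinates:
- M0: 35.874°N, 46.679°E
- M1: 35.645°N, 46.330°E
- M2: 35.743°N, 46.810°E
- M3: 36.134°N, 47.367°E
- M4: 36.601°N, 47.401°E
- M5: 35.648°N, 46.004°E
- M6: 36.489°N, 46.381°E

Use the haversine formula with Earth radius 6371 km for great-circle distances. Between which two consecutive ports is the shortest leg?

M0–M1

Leg distances:
M0→M1: 40.5 km
M1→M2: 44.7 km
M2→M3: 66.4 km
M3→M4: 52.0 km
M4→M5: 164.2 km
M5→M6: 99.5 km
The shortest leg is M0–M1 at 40.5 km.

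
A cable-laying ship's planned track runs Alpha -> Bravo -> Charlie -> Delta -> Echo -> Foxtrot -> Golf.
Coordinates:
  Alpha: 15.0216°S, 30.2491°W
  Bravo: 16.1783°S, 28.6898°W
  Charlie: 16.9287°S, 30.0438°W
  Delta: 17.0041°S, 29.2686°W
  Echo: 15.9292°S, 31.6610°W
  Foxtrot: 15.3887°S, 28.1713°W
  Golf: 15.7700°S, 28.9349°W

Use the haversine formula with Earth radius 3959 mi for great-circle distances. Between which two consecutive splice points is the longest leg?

Echo–Foxtrot

Leg distances:
Alpha→Bravo: 131.0 mi
Bravo→Charlie: 103.6 mi
Charlie→Delta: 51.5 mi
Delta→Echo: 175.1 mi
Echo→Foxtrot: 235.2 mi
Foxtrot→Golf: 57.2 mi
The longest leg is Echo–Foxtrot at 235.2 mi.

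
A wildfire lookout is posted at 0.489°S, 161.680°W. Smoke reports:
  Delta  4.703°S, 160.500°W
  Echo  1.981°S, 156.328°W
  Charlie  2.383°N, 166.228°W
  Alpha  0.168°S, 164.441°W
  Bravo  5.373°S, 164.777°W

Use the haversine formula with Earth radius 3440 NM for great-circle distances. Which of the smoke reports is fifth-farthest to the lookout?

Alpha

Distance to each, sorted:
Bravo: 347.1 NM
Echo: 333.5 NM
Charlie: 322.9 NM
Delta: 262.7 NM
Alpha: 166.9 NM
The fifth-farthest is Alpha at 166.9 NM.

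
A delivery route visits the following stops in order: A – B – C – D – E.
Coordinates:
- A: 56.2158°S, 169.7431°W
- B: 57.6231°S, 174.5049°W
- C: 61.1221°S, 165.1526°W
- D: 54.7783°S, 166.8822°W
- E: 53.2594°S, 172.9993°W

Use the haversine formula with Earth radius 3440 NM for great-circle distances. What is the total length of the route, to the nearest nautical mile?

Leg distances:
A→B: 177.4 NM  (cumulative 177.4 NM)
B→C: 354.4 NM  (cumulative 531.8 NM)
C→D: 384.8 NM  (cumulative 916.6 NM)
D→E: 234.2 NM  (cumulative 1150.7 NM)
Total route length ≈ 1151 NM.

1151 NM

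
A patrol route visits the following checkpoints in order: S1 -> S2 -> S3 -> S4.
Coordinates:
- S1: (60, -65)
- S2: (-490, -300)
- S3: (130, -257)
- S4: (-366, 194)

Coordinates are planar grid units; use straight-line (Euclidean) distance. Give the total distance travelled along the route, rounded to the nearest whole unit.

Leg distances:
S1→S2: 598.1  (cumulative 598.1)
S2→S3: 621.5  (cumulative 1219.6)
S3→S4: 670.4  (cumulative 1890.0)
Total route length ≈ 1890.

1890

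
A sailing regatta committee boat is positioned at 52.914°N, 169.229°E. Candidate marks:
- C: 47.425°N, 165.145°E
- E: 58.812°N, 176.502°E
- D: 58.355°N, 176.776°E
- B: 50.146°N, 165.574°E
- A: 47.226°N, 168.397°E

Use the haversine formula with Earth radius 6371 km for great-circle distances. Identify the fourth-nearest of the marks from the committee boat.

D

Distance to each, sorted:
B: 398.2 km
A: 635.2 km
C: 675.8 km
D: 767.4 km
E: 796.6 km
The fourth-nearest is D at 767.4 km.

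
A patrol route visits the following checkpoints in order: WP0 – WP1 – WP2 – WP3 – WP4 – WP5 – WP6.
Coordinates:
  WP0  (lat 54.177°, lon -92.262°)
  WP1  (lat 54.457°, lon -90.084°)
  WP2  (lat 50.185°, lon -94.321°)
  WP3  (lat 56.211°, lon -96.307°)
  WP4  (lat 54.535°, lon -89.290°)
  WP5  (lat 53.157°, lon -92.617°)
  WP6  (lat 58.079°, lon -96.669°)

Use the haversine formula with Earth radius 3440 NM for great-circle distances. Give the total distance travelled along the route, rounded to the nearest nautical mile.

Leg distances:
WP0→WP1: 78.1 NM  (cumulative 78.1 NM)
WP1→WP2: 299.8 NM  (cumulative 377.9 NM)
WP2→WP3: 368.7 NM  (cumulative 746.7 NM)
WP3→WP4: 259.5 NM  (cumulative 1006.2 NM)
WP4→WP5: 144.0 NM  (cumulative 1150.2 NM)
WP5→WP6: 325.7 NM  (cumulative 1475.9 NM)
Total route length ≈ 1476 NM.

1476 NM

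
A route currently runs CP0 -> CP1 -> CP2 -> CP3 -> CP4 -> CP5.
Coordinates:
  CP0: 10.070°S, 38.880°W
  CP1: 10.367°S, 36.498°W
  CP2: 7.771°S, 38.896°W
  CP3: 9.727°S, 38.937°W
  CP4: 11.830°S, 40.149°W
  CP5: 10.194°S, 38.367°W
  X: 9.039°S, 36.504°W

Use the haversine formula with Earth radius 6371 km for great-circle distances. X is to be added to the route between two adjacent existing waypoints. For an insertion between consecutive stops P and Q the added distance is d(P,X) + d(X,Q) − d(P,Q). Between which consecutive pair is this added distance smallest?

between CP1 and CP2

Added distance for inserting X between each consecutive pair:
CP0–CP1: 169.6 km
CP1–CP2: 55.5 km
CP2–CP3: 358.6 km
CP3–CP4: 514.1 km
CP4–CP5: 480.1 km
Smallest added distance is 55.5 km, inserting between CP1 and CP2.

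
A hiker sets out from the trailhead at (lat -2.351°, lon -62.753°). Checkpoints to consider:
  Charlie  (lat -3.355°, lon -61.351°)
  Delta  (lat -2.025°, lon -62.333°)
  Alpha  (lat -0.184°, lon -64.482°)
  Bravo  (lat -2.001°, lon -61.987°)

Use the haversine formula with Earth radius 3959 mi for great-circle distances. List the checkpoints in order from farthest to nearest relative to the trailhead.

Alpha, Charlie, Bravo, Delta

Distance from the trailhead at (lat -2.351°, lon -62.753°) to each:
Alpha (lat -0.184°, lon -64.482°): 191.5 mi
Charlie (lat -3.355°, lon -61.351°): 119.1 mi
Bravo (lat -2.001°, lon -61.987°): 58.2 mi
Delta (lat -2.025°, lon -62.333°): 36.7 mi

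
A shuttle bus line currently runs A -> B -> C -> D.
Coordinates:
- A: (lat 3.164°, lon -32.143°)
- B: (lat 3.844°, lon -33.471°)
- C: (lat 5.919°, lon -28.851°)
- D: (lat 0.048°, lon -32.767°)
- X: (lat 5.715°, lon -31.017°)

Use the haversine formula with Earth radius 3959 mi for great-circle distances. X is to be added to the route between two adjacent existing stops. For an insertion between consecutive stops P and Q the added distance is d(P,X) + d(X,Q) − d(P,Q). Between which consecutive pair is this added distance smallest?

between B and C

Added distance for inserting X between each consecutive pair:
A–B: 302.4 mi
B–C: 13.4 mi
C–D: 72.0 mi
Smallest added distance is 13.4 mi, inserting between B and C.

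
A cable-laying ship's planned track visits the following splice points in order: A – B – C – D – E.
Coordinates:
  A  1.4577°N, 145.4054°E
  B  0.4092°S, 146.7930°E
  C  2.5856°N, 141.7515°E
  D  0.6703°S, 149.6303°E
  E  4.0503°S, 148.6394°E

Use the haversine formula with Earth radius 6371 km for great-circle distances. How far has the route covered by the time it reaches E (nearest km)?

Leg distances:
A→B: 258.6 km  (cumulative 258.6 km)
B→C: 651.9 km  (cumulative 910.5 km)
C→D: 947.7 km  (cumulative 1858.3 km)
D→E: 391.6 km  (cumulative 2249.9 km)
Cumulative distance at E ≈ 2250 km.

2250 km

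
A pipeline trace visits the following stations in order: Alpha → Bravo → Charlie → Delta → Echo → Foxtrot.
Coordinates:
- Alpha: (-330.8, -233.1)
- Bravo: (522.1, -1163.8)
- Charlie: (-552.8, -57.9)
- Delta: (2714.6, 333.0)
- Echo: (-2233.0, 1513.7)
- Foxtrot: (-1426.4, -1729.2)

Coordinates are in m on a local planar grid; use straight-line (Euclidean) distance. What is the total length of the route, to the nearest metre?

14524 m

Leg distances:
Alpha→Bravo: 1262.4 m  (cumulative 1262.4 m)
Bravo→Charlie: 1542.2 m  (cumulative 2804.6 m)
Charlie→Delta: 3290.7 m  (cumulative 6095.3 m)
Delta→Echo: 5086.5 m  (cumulative 11181.8 m)
Echo→Foxtrot: 3341.7 m  (cumulative 14523.5 m)
Total route length ≈ 14524 m.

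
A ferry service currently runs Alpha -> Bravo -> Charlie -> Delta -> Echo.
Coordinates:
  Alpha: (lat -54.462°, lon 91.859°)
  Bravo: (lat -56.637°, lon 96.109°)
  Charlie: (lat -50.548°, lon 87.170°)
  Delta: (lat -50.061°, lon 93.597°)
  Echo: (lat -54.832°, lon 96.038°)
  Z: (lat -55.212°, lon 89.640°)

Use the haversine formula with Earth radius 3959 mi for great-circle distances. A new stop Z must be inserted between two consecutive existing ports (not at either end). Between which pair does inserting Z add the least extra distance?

Added distance for inserting Z between each consecutive pair:
Alpha–Bravo: 147.4 mi
Bravo–Charlie: 50.1 mi
Charlie–Delta: 445.3 mi
Delta–Echo: 302.0 mi
Smallest added distance is 50.1 mi, inserting between Bravo and Charlie.

between Bravo and Charlie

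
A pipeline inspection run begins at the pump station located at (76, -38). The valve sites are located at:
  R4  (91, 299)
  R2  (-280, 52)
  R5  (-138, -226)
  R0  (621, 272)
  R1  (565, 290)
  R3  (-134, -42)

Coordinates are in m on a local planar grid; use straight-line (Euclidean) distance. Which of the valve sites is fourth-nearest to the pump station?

Distance to each, sorted:
R3: 210.0 m
R5: 284.9 m
R4: 337.3 m
R2: 367.2 m
R1: 588.8 m
R0: 627.0 m
The fourth-nearest is R2 at 367.2 m.

R2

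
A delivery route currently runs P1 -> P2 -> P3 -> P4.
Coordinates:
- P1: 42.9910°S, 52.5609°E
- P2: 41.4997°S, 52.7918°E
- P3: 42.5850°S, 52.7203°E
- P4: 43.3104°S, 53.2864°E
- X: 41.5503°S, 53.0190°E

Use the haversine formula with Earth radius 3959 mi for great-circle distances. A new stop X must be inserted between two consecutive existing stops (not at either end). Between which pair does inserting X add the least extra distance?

Added distance for inserting X between each consecutive pair:
P1–P2: 10.8 mi
P2–P3: 10.3 mi
P3–P4: 137.8 mi
Smallest added distance is 10.3 mi, inserting between P2 and P3.

between P2 and P3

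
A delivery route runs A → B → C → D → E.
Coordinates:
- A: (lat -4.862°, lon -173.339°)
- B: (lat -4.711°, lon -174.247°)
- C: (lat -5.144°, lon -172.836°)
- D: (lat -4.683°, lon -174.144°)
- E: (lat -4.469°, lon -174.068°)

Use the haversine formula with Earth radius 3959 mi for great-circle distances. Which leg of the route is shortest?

D–E

Leg distances:
A→B: 63.4 mi
B→C: 101.6 mi
C→D: 95.5 mi
D→E: 15.7 mi
The shortest leg is D–E at 15.7 mi.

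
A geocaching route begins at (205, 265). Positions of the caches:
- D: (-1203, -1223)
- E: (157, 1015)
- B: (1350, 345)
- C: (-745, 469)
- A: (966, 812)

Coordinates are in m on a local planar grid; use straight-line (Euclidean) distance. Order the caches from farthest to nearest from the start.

D, B, C, A, E

Distances from the start:
D (-1203, -1223): 2048.6 m
B (1350, 345): 1147.8 m
C (-745, 469): 971.7 m
A (966, 812): 937.2 m
E (157, 1015): 751.5 m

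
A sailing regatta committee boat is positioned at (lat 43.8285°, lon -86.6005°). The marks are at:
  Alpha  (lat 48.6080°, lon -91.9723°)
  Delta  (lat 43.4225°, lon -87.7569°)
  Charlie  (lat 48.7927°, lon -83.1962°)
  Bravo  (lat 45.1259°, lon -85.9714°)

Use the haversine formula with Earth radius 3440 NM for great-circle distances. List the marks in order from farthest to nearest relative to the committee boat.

Alpha, Charlie, Bravo, Delta

Distance from the committee boat at (lat 43.8285°, lon -86.6005°) to each:
Alpha (lat 48.6080°, lon -91.9723°): 363.3 NM
Charlie (lat 48.7927°, lon -83.1962°): 329.7 NM
Bravo (lat 45.1259°, lon -85.9714°): 82.4 NM
Delta (lat 43.4225°, lon -87.7569°): 55.9 NM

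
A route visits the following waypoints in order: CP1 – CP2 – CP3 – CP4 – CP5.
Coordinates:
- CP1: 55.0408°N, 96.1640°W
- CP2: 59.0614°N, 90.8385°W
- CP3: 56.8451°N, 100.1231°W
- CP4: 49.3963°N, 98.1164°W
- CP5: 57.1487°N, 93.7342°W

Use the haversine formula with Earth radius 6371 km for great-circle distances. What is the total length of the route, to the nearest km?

2899 km

Leg distances:
CP1→CP2: 550.6 km  (cumulative 550.6 km)
CP2→CP3: 600.0 km  (cumulative 1150.7 km)
CP3→CP4: 838.9 km  (cumulative 1989.6 km)
CP4→CP5: 909.5 km  (cumulative 2899.1 km)
Total route length ≈ 2899 km.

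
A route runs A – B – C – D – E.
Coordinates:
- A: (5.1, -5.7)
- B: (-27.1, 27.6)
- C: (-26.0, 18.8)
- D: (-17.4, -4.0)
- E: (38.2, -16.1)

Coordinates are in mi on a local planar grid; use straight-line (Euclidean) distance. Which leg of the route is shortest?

B–C

Leg distances:
A→B: 46.3 mi
B→C: 8.9 mi
C→D: 24.4 mi
D→E: 56.9 mi
The shortest leg is B–C at 8.9 mi.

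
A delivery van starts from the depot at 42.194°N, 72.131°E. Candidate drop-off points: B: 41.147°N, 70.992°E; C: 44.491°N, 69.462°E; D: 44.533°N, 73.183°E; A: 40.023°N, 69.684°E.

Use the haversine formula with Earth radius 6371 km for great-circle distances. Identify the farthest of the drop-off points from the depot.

C

Distance to each, sorted:
C: 334.4 km
A: 316.7 km
D: 273.6 km
B: 150.0 km
The farthest is C at 334.4 km.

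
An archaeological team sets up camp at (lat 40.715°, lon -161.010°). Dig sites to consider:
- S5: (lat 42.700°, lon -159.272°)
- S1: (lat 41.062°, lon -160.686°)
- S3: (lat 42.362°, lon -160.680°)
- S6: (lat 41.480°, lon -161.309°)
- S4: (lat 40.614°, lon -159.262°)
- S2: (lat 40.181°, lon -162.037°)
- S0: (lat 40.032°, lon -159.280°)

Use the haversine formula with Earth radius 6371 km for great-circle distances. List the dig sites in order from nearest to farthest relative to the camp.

Computing each great-circle distance from (lat 40.715°, lon -161.010°):
S1 (lat 41.062°, lon -160.686°): 47.2 km
S6 (lat 41.480°, lon -161.309°): 88.7 km
S2 (lat 40.181°, lon -162.037°): 105.3 km
S4 (lat 40.614°, lon -159.262°): 147.9 km
S0 (lat 40.032°, lon -159.280°): 165.1 km
S3 (lat 42.362°, lon -160.680°): 185.2 km
S5 (lat 42.700°, lon -159.272°): 263.7 km

S1, S6, S2, S4, S0, S3, S5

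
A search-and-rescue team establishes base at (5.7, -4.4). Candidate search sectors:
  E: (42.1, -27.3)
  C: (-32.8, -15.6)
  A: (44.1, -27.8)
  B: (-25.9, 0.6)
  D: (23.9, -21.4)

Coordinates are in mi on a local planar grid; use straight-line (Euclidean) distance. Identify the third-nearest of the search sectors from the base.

C

Distances from the base ((5.7, -4.4)):
D: 24.9 mi
B: 32.0 mi
C: 40.1 mi
E: 43.0 mi
A: 45.0 mi
The third-nearest is C at 40.1 mi.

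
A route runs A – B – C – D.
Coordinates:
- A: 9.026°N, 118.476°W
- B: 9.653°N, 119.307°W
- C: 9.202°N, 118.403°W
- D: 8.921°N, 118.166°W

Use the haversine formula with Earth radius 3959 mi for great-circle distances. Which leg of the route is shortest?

C–D

Leg distances:
A→B: 71.3 mi
B→C: 69.1 mi
C→D: 25.3 mi
The shortest leg is C–D at 25.3 mi.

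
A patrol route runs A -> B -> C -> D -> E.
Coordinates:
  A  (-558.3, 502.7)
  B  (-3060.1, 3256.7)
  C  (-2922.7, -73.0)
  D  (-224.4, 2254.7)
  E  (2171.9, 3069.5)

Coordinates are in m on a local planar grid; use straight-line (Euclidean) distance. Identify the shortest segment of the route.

D–E

Leg distances:
A→B: 3720.7 m
B→C: 3332.5 m
C→D: 3563.6 m
D→E: 2531.0 m
The shortest leg is D–E at 2531.0 m.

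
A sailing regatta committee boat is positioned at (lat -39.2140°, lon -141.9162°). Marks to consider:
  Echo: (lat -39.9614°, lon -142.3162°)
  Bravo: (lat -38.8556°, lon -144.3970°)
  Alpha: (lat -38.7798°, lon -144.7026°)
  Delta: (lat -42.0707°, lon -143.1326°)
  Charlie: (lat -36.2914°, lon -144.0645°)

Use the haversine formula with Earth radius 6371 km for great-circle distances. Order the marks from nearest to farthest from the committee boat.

Echo, Bravo, Alpha, Delta, Charlie

Distances from the committee boat:
Echo (lat -39.9614°, lon -142.3162°): 89.9 km
Bravo (lat -38.8556°, lon -144.3970°): 217.9 km
Alpha (lat -38.7798°, lon -144.7026°): 245.6 km
Delta (lat -42.0707°, lon -143.1326°): 333.8 km
Charlie (lat -36.2914°, lon -144.0645°): 375.8 km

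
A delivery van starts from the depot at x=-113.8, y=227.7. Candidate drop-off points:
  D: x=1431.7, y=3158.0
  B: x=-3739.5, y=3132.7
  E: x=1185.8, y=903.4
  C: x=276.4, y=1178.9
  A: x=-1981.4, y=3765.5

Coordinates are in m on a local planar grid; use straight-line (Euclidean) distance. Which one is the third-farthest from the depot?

Distances from the depot (x=-113.8, y=227.7):
B: 4645.9 m
A: 4000.5 m
D: 3312.9 m
E: 1464.8 m
C: 1028.1 m
The third-farthest is D at 3312.9 m.

D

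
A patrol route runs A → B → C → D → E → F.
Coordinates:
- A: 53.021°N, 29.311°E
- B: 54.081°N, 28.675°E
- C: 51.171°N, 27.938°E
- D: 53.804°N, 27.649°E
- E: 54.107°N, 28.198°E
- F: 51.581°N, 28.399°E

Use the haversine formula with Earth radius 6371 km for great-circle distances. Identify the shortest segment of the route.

D–E

Leg distances:
A→B: 125.1 km
B→C: 327.4 km
C→D: 293.4 km
D→E: 49.2 km
E→F: 281.2 km
The shortest leg is D–E at 49.2 km.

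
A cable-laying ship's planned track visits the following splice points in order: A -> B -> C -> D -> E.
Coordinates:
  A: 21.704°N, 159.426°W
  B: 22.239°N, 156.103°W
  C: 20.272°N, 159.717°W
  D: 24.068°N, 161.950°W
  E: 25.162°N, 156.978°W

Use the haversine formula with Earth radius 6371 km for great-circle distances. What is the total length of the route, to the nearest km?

1779 km

Leg distances:
A→B: 347.8 km  (cumulative 347.8 km)
B→C: 433.7 km  (cumulative 781.5 km)
C→D: 480.6 km  (cumulative 1262.1 km)
D→E: 517.1 km  (cumulative 1779.2 km)
Total route length ≈ 1779 km.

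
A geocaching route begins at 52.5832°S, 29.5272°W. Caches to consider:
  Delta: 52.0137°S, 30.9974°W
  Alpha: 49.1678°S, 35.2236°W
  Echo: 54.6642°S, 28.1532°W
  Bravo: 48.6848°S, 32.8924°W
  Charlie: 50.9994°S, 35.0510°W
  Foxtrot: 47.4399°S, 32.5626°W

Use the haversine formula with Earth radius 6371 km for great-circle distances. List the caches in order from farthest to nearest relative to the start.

Foxtrot, Alpha, Bravo, Charlie, Echo, Delta

Distance from the start at 52.5832°S, 29.5272°W to each:
Foxtrot 47.4399°S, 32.5626°W: 611.5 km
Alpha 49.1678°S, 35.2236°W: 551.0 km
Bravo 48.6848°S, 32.8924°W: 494.1 km
Charlie 50.9994°S, 35.0510°W: 418.6 km
Echo 54.6642°S, 28.1532°W: 248.5 km
Delta 52.0137°S, 30.9974°W: 118.3 km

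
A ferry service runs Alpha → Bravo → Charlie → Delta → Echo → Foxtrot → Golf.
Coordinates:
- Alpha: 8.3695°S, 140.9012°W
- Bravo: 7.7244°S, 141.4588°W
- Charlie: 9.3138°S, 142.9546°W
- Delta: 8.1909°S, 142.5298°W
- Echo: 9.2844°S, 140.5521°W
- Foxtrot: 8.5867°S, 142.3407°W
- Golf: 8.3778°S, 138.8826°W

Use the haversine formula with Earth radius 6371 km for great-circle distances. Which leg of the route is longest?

Foxtrot–Golf

Leg distances:
Alpha→Bravo: 94.4 km
Bravo→Charlie: 241.4 km
Charlie→Delta: 133.3 km
Delta→Echo: 249.1 km
Echo→Foxtrot: 211.2 km
Foxtrot→Golf: 381.0 km
The longest leg is Foxtrot–Golf at 381.0 km.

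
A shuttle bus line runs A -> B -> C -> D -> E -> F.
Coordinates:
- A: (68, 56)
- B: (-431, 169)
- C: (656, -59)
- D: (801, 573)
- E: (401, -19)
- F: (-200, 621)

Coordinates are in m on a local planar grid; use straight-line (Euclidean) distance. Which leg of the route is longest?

Leg distances:
A→B: 511.6 m
B→C: 1110.7 m
C→D: 648.4 m
D→E: 714.5 m
E→F: 878.0 m
The longest leg is B–C at 1110.7 m.

B–C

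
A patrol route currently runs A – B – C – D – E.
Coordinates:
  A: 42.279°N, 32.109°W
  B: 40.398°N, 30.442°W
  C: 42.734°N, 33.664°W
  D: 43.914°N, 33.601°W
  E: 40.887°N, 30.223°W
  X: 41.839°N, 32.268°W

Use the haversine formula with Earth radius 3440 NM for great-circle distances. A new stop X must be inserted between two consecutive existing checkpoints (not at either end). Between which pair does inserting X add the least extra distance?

between B and C

Added distance for inserting X between each consecutive pair:
A–B: 11.3 NM
B–C: 0.1 NM
C–D: 148.8 NM
D–E: 10.7 NM
Smallest added distance is 0.1 NM, inserting between B and C.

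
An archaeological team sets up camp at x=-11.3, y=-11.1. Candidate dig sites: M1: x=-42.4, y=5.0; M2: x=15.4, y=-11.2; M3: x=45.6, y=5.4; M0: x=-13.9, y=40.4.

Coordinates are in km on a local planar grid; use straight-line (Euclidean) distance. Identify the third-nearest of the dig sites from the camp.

M0

Distances from the camp (x=-11.3, y=-11.1):
M2: 26.7 km
M1: 35.0 km
M0: 51.6 km
M3: 59.2 km
The third-nearest is M0 at 51.6 km.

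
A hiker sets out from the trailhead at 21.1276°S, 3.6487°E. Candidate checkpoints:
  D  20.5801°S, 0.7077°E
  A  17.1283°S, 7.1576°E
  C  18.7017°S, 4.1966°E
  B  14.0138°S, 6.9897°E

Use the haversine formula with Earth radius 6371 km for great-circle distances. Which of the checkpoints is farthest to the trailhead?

Distance to each, sorted:
B: 866.6 km
A: 577.6 km
D: 311.6 km
C: 275.8 km
The farthest is B at 866.6 km.

B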